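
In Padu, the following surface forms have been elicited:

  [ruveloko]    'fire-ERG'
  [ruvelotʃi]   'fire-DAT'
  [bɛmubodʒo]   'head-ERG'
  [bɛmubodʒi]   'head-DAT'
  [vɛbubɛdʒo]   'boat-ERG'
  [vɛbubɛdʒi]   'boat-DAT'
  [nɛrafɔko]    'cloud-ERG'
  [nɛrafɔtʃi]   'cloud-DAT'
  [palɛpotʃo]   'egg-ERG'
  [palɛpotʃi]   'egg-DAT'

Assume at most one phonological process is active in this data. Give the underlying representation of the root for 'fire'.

/ruvelok/

The root 'fire' surfaces as [ruveloko] and [ruvelotʃi], with a stem-final [k] ~ [tʃ] alternation.
Compare 'egg', with invariant [tʃ] in [palɛpotʃo] and [palɛpotʃi]: an analysis with underlying /tʃ/ and a rule producing [k] before the ERG suffix would wrongly predict alternation here too.
The underlying segment must be /k/; /k/ becomes palato-alveolar [tʃ] before a front vowel, yielding [tʃ] there.
Hence 'fire' is /ruvelok/ underlyingly.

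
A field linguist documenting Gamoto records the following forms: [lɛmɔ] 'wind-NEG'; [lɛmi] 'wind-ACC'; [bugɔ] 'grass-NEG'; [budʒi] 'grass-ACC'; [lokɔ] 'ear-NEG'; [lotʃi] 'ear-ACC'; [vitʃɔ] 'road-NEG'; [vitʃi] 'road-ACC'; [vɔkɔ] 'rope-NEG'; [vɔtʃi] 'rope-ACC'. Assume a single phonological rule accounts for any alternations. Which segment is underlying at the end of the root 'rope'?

/k/

The root 'rope' surfaces as [vɔkɔ] and [vɔtʃi], with a stem-final [k] ~ [tʃ] alternation.
Compare 'road', with invariant [tʃ] in [vitʃɔ] and [vitʃi]: an analysis with underlying /tʃ/ and a rule producing [k] before the NEG suffix would wrongly predict alternation here too.
So /k/ is underlying, and a rule of palatalization before a front vowel — /k/ and /g/ become palato-alveolar [tʃ] and [dʒ] before a front vowel — gives [tʃ].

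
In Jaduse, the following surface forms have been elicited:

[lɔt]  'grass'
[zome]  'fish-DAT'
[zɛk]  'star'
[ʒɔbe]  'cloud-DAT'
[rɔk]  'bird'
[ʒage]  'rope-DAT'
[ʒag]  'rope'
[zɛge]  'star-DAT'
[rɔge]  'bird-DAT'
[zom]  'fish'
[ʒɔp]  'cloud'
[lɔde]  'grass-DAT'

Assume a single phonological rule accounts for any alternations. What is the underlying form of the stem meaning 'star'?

/zɛk/

'star' shows [k] ~ [g] at the end of the stem ([zɛk] vs [zɛge]).
But 'rope' keeps [g] in both environments ([ʒag], [ʒage]), so there is no rule changing /g/ to [k] in isolation.
The underlying segment must be /k/; voiceless stops become voiced between vowels, yielding [g] there.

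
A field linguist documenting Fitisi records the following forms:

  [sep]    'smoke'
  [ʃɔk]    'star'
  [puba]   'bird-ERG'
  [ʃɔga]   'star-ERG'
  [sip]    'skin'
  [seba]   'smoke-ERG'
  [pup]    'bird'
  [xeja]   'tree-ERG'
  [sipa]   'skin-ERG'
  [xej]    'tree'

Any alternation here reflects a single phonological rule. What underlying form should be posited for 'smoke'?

The root 'smoke' surfaces as [sep] and [seba], with a stem-final [p] ~ [b] alternation.
But 'skin' keeps [p] in both environments ([sip], [sipa]), so there is no rule changing /p/ to [b] before the ERG suffix.
So /b/ is underlying, and a rule of word-final obstruent devoicing — voiced obstruents become voiceless word-finally — gives [p].
Hence 'smoke' is /seb/ underlyingly.

/seb/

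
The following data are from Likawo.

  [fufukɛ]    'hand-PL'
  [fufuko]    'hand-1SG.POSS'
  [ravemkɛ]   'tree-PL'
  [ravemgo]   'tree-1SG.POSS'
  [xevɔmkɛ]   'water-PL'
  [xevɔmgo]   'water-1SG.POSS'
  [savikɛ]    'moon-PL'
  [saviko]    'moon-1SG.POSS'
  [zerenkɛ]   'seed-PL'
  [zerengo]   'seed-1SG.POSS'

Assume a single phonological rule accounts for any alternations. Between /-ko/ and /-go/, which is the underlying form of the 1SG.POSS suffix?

The 1SG.POSS morpheme has two allomorphs, [-go] and [-ko].
The PL suffix, which begins with [k], is invariant after every stem; so [k] is not altered by any rule here.
The 1SG.POSS suffix is therefore /-go/ underlyingly, with post-vocalic devoicing: voiced stops become voiceless after a vowel.

/-go/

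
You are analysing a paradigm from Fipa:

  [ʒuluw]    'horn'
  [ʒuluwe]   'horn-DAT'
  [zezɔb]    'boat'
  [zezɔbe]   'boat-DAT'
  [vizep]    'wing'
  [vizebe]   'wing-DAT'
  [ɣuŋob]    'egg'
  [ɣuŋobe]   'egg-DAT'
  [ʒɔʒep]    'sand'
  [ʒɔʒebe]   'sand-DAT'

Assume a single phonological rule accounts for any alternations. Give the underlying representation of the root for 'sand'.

'sand' shows [p] ~ [b] at the end of the stem ([ʒɔʒep] vs [ʒɔʒebe]).
But 'egg' keeps [b] in both environments ([ɣuŋob], [ɣuŋobe]), so there is no rule changing /b/ to [p] in isolation.
So /p/ is underlying, and a rule of intervocalic voicing — voiceless stops become voiced between vowels — gives [b].
The underlying form of 'sand' is therefore /ʒɔʒep/.

/ʒɔʒep/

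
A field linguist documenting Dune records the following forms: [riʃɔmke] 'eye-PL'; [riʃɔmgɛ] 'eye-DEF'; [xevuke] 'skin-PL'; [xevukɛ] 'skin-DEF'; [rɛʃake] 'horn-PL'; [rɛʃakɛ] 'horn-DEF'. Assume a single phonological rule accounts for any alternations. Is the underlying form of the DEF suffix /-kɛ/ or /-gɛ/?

The DEF suffix surfaces as [-gɛ] and [-kɛ], depending on the final segment of the stem.
By contrast the PL suffix keeps its initial [k] throughout — that segment must be underlying.
The DEF suffix is therefore /-gɛ/ underlyingly, with post-vocalic devoicing: voiced stops become voiceless after a vowel.

/-gɛ/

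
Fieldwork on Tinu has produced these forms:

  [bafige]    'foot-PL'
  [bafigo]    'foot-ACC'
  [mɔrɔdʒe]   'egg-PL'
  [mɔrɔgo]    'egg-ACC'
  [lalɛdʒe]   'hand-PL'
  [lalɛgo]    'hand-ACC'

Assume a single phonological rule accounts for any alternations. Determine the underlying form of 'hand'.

In [lalɛdʒe] and [lalɛgo] the final segment of 'hand' alternates: [dʒ] ~ [g].
If /g/ were underlying and a rule turned it into [dʒ] before the PL suffix, 'foot' would also alternate; but it has [g] in both [bafige] and [bafigo].
The alternation reflects depalatalization: palato-alveolar /dʒ/ becomes [g] when no front vowel follows. /dʒ/ is underlying.

/lalɛdʒ/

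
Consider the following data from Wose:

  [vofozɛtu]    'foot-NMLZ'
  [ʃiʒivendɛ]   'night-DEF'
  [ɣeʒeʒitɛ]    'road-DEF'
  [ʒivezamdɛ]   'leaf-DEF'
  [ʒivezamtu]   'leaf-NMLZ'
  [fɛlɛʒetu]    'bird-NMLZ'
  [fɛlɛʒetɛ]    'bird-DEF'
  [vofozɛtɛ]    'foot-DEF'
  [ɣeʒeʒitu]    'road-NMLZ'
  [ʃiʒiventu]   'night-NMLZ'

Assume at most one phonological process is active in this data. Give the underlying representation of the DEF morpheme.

The DEF suffix surfaces as [-dɛ] and [-tɛ], depending on the final segment of the stem.
The NMLZ suffix, which begins with [t], is invariant after every stem; so [t] is not altered by any rule here.
The DEF suffix is therefore /-dɛ/ underlyingly, with post-vocalic devoicing: voiced stops become voiceless after a vowel.

/-dɛ/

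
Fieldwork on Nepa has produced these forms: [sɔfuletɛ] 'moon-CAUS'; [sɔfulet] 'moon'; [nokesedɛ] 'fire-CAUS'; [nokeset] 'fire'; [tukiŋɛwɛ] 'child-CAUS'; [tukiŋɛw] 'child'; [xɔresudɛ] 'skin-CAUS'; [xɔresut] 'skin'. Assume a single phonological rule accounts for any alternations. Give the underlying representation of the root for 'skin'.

'skin' shows [d] ~ [t] at the end of the stem ([xɔresudɛ] vs [xɔresut]).
Compare 'moon', with invariant [t] in [sɔfuletɛ] and [sɔfulet]: an analysis with underlying /t/ and a rule producing [d] before the CAUS suffix would wrongly predict alternation here too.
The underlying segment must be /d/; voiced obstruents become voiceless word-finally, yielding [t] there.

/xɔresud/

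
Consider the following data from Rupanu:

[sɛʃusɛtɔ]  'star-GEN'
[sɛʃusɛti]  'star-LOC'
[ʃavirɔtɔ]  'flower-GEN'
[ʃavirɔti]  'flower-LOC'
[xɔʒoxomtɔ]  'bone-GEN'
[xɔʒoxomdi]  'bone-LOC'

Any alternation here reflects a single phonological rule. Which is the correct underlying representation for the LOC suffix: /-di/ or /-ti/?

/-di/

The LOC suffix surfaces as [-di] and [-ti], depending on the final segment of the stem.
By contrast the GEN suffix keeps its initial [t] throughout — that segment must be underlying.
The LOC suffix is therefore /-di/ underlyingly, with post-vocalic devoicing: voiced stops become voiceless after a vowel.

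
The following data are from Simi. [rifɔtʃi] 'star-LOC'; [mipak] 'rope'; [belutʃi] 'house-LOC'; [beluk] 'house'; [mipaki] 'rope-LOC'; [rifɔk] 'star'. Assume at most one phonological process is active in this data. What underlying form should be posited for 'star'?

/rifɔtʃ/

The stem for 'star' ends in [tʃ] in [rifɔtʃi] but [k] in [rifɔk].
The stem 'rope' ([mipaki], [mipak]) shows [k] unchanged in both environments, so [k] cannot be basic with [tʃ] derived before the LOC suffix.
The underlying segment must be /tʃ/; palato-alveolar /tʃ/ becomes [k] when no front vowel follows, yielding [k] there.
So 'star' = /rifɔtʃ/.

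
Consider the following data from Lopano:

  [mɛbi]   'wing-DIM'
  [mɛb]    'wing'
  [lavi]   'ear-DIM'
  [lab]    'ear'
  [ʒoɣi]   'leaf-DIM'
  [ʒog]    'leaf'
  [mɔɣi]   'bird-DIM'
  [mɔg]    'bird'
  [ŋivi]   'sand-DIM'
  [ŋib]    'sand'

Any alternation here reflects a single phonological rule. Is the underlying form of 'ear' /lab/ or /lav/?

The stem for 'ear' ends in [v] in [lavi] but [b] in [lab].
The stem 'wing' ([mɛbi], [mɛb]) shows [b] unchanged in both environments, so [b] cannot be basic with [v] derived before the DIM suffix.
The alternation reflects word-final hardening: voiced fricatives become stops word-finally. /v/ is underlying.

/lav/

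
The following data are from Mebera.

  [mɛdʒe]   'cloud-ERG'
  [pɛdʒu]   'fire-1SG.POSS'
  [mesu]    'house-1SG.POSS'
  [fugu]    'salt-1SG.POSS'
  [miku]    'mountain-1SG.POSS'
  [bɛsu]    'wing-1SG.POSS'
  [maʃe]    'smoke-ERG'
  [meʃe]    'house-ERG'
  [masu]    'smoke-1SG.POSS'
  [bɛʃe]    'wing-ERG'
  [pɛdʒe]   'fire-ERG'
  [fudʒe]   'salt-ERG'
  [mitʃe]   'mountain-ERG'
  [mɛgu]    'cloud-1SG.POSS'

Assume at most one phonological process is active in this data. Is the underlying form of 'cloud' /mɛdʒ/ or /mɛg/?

'cloud' shows [g] ~ [dʒ] at the end of the stem ([mɛgu] vs [mɛdʒe]).
If /dʒ/ were underlying and a rule turned it into [g] before the 1SG.POSS suffix, 'fire' would also alternate; but it has [dʒ] in both [pɛdʒu] and [pɛdʒe].
The underlying segment must be /g/; /k/, /g/ and /s/ become palato-alveolar [tʃ], [dʒ] and [ʃ] before a front vowel, yielding [dʒ] there.

/mɛg/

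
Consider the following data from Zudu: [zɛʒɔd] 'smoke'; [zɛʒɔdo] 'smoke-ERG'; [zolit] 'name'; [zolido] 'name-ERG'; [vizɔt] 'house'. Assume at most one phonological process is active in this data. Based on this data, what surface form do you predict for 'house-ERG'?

The root 'name' surfaces as [zolit] and [zolido], with a stem-final [t] ~ [d] alternation.
The stem 'smoke' ([zɛʒɔd], [zɛʒɔdo]) shows [d] unchanged in both environments, so [d] cannot be basic with [t] derived in isolation.
The underlying segment must be /t/; voiceless stops become voiced between vowels, yielding [d] there.
The one attested form of 'house', [vizɔt], shows underlying /vizɔt/. Applying the same rule between vowels gives [vizɔdo].

[vizɔdo]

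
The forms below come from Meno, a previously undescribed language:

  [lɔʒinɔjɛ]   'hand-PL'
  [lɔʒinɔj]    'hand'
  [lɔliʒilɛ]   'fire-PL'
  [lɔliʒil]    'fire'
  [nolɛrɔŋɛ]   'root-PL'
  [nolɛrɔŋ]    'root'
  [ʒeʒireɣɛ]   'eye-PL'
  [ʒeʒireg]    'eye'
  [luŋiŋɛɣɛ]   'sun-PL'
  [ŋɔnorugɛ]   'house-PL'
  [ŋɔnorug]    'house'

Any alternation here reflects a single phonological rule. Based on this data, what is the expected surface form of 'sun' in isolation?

[luŋiŋɛg]

The stem for 'eye' ends in [ɣ] in [ʒeʒireɣɛ] but [g] in [ʒeʒireg].
Compare 'house', with invariant [g] in [ŋɔnorugɛ] and [ŋɔnorug]: an analysis with underlying /g/ and a rule producing [ɣ] before the PL suffix would wrongly predict alternation here too.
The underlying segment must be /ɣ/; voiced fricatives become stops word-finally, yielding [g] there.
From [luŋiŋɛɣɛ] the stem 'sun' is /luŋiŋɛɣ/; word-finally this yields [luŋiŋɛg].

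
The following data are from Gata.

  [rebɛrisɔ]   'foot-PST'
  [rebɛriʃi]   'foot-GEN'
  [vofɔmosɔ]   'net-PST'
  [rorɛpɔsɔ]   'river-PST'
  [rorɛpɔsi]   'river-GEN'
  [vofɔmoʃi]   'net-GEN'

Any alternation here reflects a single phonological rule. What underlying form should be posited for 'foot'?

/rebɛriʃ/

The root 'foot' surfaces as [rebɛrisɔ] and [rebɛriʃi], with a stem-final [s] ~ [ʃ] alternation.
But 'river' keeps [s] in both environments ([rorɛpɔsɔ], [rorɛpɔsi]), so there is no rule changing /s/ to [ʃ] before the GEN suffix.
So /ʃ/ is underlying, and a rule of depalatalization — palato-alveolar /ʃ/ becomes [s] when no front vowel follows — gives [s].
Hence 'foot' is /rebɛriʃ/ underlyingly.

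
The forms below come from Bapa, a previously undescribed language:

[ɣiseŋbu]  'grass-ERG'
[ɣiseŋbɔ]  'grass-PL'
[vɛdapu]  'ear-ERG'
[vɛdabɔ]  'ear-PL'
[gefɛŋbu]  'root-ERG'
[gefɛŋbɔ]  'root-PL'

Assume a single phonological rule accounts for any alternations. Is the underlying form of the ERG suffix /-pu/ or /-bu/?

/-pu/

The ERG morpheme has two allomorphs, [-bu] and [-pu].
By contrast the PL suffix keeps its initial [b] throughout — that segment must be underlying.
The ERG suffix is therefore /-pu/ underlyingly, with post-nasal voicing: voiceless stops become voiced after a nasal.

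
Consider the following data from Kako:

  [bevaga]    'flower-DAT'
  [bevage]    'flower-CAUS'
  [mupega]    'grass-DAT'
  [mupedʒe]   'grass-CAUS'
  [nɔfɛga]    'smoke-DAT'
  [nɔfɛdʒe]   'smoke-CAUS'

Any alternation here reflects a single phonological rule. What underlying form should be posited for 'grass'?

/mupedʒ/

'grass' shows [g] ~ [dʒ] at the end of the stem ([mupega] vs [mupedʒe]).
If /g/ were underlying and a rule turned it into [dʒ] before the CAUS suffix, 'flower' would also alternate; but it has [g] in both [bevaga] and [bevage].
The underlying segment must be /dʒ/; palato-alveolar /dʒ/ becomes [g] when no front vowel follows, yielding [g] there.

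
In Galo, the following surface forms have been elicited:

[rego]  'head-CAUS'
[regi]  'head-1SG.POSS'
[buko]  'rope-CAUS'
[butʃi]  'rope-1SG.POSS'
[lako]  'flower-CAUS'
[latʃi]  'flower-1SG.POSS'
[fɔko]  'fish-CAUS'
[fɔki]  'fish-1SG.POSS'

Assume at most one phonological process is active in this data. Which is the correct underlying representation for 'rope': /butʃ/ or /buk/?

'rope' shows [k] ~ [tʃ] at the end of the stem ([buko] vs [butʃi]).
Compare 'fish', with invariant [k] in [fɔko] and [fɔki]: an analysis with underlying /k/ and a rule producing [tʃ] before the 1SG.POSS suffix would wrongly predict alternation here too.
Therefore /tʃ/ is basic and [k] is derived by depalatalization (palato-alveolar /tʃ/ becomes [k] when no front vowel follows).

/butʃ/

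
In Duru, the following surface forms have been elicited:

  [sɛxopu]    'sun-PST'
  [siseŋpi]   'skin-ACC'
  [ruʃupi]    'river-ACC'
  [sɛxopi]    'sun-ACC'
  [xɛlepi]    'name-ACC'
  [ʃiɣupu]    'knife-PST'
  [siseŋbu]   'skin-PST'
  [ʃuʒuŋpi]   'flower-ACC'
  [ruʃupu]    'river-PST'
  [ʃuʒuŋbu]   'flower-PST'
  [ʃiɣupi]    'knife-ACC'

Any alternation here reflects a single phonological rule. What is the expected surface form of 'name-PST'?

[xɛlepu]

The PST morpheme has two allomorphs, [-bu] and [-pu].
By contrast the ACC suffix keeps its initial [p] throughout — that segment must be underlying.
So the underlying form is /-bu/, and voiced stops become voiceless after a vowel.
After 'name', which ends in a vowel, the suffix surfaces as [-pu], giving [xɛlepu].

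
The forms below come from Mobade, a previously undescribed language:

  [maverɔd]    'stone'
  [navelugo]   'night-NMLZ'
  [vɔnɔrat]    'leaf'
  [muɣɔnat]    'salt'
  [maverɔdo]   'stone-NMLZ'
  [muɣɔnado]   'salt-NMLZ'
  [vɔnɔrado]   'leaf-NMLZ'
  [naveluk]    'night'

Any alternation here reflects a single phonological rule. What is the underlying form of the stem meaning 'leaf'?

In [vɔnɔrat] and [vɔnɔrado] the final segment of 'leaf' alternates: [t] ~ [d].
Compare 'stone', with invariant [d] in [maverɔd] and [maverɔdo]: an analysis with underlying /d/ and a rule producing [t] in isolation would wrongly predict alternation here too.
The underlying segment must be /t/; voiceless stops become voiced between vowels, yielding [d] there.

/vɔnɔrat/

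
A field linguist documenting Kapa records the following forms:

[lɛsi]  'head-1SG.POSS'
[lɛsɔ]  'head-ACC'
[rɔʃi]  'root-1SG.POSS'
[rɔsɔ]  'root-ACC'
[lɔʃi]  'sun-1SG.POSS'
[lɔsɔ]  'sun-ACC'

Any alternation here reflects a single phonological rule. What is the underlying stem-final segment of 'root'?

/ʃ/

'root' shows [ʃ] ~ [s] at the end of the stem ([rɔʃi] vs [rɔsɔ]).
If /s/ were underlying and a rule turned it into [ʃ] before the 1SG.POSS suffix, 'head' would also alternate; but it has [s] in both [lɛsi] and [lɛsɔ].
So /ʃ/ is underlying, and a rule of depalatalization — palato-alveolar /ʃ/ becomes [s] when no front vowel follows — gives [s].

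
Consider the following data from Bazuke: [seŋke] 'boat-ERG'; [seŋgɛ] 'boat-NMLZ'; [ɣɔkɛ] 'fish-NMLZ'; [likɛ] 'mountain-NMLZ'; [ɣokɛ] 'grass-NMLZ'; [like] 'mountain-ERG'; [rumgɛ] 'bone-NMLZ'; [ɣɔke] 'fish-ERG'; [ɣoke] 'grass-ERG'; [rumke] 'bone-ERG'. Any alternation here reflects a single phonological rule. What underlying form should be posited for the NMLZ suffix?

/-gɛ/

The NMLZ morpheme has two allomorphs, [-gɛ] and [-kɛ].
The ERG suffix, which begins with [k], is invariant after every stem; so [k] is not altered by any rule here.
The NMLZ suffix is therefore /-gɛ/ underlyingly, with post-vocalic devoicing: voiced stops become voiceless after a vowel.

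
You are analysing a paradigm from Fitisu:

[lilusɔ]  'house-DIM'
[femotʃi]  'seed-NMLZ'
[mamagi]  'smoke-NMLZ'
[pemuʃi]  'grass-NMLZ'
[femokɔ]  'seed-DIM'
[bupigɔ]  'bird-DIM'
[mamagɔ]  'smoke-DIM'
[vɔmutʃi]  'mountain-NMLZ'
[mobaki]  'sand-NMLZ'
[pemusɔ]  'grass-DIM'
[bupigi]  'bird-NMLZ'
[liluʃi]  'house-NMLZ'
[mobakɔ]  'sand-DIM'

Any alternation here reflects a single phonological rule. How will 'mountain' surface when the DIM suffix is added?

The stem for 'seed' ends in [tʃ] in [femotʃi] but [k] in [femokɔ].
Compare 'sand', with invariant [k] in [mobaki] and [mobakɔ]: an analysis with underlying /k/ and a rule producing [tʃ] before the NMLZ suffix would wrongly predict alternation here too.
So /tʃ/ is underlying, and a rule of depalatalization — palato-alveolar /tʃ/ and /ʃ/ become [k] and [s] when no front vowel follows — gives [k].
From [vɔmutʃi] the stem 'mountain' is /vɔmutʃ/; when no front vowel follows this yields [vɔmukɔ].

[vɔmukɔ]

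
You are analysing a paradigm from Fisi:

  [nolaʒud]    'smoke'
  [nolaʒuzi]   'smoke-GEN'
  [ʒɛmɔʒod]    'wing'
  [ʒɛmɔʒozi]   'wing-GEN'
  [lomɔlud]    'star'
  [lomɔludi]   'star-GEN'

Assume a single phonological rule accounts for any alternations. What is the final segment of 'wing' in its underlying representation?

/z/

The stem for 'wing' ends in [d] in [ʒɛmɔʒod] but [z] in [ʒɛmɔʒozi].
But 'star' keeps [d] in both environments ([lomɔlud], [lomɔludi]), so there is no rule changing /d/ to [z] before the GEN suffix.
The underlying segment must be /z/; voiced fricatives become stops word-finally, yielding [d] there.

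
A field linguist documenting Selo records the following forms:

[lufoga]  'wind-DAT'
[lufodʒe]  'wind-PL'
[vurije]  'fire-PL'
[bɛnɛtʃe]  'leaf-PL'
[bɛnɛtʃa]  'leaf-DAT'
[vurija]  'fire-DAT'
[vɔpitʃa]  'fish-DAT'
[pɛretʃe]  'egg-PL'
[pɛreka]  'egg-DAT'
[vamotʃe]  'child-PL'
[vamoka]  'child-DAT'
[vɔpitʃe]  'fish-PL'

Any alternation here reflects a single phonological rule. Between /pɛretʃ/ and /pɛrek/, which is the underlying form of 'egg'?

/pɛrek/

'egg' shows [tʃ] ~ [k] at the end of the stem ([pɛretʃe] vs [pɛreka]).
If /tʃ/ were underlying and a rule turned it into [k] before the DAT suffix, 'fish' would also alternate; but it has [tʃ] in both [vɔpitʃe] and [vɔpitʃa].
So /k/ is underlying, and a rule of palatalization before a front vowel — /k/ and /g/ become palato-alveolar [tʃ] and [dʒ] before a front vowel — gives [tʃ].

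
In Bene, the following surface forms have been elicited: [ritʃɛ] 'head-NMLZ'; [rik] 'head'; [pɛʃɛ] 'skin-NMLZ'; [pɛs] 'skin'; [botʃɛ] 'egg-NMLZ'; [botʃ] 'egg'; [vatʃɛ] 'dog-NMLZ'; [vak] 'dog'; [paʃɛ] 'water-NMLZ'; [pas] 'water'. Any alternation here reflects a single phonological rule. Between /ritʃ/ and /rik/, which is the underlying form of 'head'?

The root 'head' surfaces as [ritʃɛ] and [rik], with a stem-final [tʃ] ~ [k] alternation.
Compare 'egg', with invariant [tʃ] in [botʃɛ] and [botʃ]: an analysis with underlying /tʃ/ and a rule producing [k] in isolation would wrongly predict alternation here too.
The underlying segment must be /k/; /k/ and /s/ become palato-alveolar [tʃ] and [ʃ] before a front vowel, yielding [tʃ] there.

/rik/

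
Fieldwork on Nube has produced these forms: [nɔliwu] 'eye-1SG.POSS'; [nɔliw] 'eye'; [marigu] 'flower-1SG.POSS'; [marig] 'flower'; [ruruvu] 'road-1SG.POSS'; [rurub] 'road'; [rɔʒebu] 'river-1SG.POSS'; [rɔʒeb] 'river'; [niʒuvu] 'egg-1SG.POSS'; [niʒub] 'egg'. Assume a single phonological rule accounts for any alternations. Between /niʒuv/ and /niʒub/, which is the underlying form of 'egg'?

The root 'egg' surfaces as [niʒuvu] and [niʒub], with a stem-final [v] ~ [b] alternation.
Compare 'river', with invariant [b] in [rɔʒebu] and [rɔʒeb]: an analysis with underlying /b/ and a rule producing [v] before the 1SG.POSS suffix would wrongly predict alternation here too.
Therefore /v/ is basic and [b] is derived by word-final hardening (voiced fricatives become stops word-finally).

/niʒuv/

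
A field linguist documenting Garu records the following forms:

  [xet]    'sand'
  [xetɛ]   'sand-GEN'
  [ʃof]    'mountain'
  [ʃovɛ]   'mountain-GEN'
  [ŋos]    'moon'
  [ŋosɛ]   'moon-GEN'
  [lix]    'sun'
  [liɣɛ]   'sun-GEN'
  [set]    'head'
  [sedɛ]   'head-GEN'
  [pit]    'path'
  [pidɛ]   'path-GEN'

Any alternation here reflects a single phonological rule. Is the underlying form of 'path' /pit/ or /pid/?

The stem for 'path' ends in [t] in [pit] but [d] in [pidɛ].
But 'sand' keeps [t] in both environments ([xet], [xetɛ]), so there is no rule changing /t/ to [d] before the GEN suffix.
So /d/ is underlying, and a rule of word-final obstruent devoicing — voiced obstruents become voiceless word-finally — gives [t].

/pid/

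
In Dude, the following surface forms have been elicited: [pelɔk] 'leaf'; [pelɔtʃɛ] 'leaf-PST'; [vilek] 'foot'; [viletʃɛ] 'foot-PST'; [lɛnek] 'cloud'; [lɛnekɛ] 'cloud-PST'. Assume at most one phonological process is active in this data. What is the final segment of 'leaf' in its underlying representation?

The stem for 'leaf' ends in [k] in [pelɔk] but [tʃ] in [pelɔtʃɛ].
But 'cloud' keeps [k] in both environments ([lɛnek], [lɛnekɛ]), so there is no rule changing /k/ to [tʃ] before the PST suffix.
Therefore /tʃ/ is basic and [k] is derived by depalatalization (palato-alveolar /tʃ/ becomes [k] when no front vowel follows).

/tʃ/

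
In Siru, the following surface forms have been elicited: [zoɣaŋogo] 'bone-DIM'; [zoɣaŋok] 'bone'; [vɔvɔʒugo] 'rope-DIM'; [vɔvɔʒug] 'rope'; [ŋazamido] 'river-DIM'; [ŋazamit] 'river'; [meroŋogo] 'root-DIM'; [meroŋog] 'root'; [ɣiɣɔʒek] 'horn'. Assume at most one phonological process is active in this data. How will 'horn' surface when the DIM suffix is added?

[ɣiɣɔʒego]

'bone' shows [g] ~ [k] at the end of the stem ([zoɣaŋogo] vs [zoɣaŋok]).
Compare 'root', with invariant [g] in [meroŋogo] and [meroŋog]: an analysis with underlying /g/ and a rule producing [k] in isolation would wrongly predict alternation here too.
The underlying segment must be /k/; voiceless stops become voiced between vowels, yielding [g] there.
From [ɣiɣɔʒek] the stem 'horn' is /ɣiɣɔʒek/; between vowels this yields [ɣiɣɔʒego].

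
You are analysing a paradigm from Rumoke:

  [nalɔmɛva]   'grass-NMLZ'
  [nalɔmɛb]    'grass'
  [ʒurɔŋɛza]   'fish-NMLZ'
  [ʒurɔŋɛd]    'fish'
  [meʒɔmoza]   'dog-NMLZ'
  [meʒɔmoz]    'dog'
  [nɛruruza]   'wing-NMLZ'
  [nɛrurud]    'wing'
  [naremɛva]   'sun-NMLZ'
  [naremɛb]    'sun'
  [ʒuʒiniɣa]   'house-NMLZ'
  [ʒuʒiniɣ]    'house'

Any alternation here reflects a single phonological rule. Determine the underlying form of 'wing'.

In [nɛruruza] and [nɛrurud] the final segment of 'wing' alternates: [z] ~ [d].
Compare 'dog', with invariant [z] in [meʒɔmoza] and [meʒɔmoz]: an analysis with underlying /z/ and a rule producing [d] in isolation would wrongly predict alternation here too.
Therefore /d/ is basic and [z] is derived by intervocalic spirantization (voiced stops become fricatives between vowels).
Hence 'wing' is /nɛrurud/ underlyingly.

/nɛrurud/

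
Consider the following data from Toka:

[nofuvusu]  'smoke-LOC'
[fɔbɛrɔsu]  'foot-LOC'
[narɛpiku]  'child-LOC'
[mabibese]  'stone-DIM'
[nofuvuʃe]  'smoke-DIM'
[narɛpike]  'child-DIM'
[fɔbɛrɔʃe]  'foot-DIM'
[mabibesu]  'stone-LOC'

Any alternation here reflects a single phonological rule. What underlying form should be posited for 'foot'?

The stem for 'foot' ends in [ʃ] in [fɔbɛrɔʃe] but [s] in [fɔbɛrɔsu].
If /s/ were underlying and a rule turned it into [ʃ] before the DIM suffix, 'stone' would also alternate; but it has [s] in both [mabibese] and [mabibesu].
The alternation reflects depalatalization: palato-alveolar /ʃ/ becomes [s] when no front vowel follows. /ʃ/ is underlying.

/fɔbɛrɔʃ/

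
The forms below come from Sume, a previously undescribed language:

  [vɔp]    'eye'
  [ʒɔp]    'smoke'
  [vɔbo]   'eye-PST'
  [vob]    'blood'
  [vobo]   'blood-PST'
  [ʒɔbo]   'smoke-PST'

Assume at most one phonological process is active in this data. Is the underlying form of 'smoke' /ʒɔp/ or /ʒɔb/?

/ʒɔp/

The stem for 'smoke' ends in [b] in [ʒɔbo] but [p] in [ʒɔp].
Compare 'blood', with invariant [b] in [vobo] and [vob]: an analysis with underlying /b/ and a rule producing [p] in isolation would wrongly predict alternation here too.
The underlying segment must be /p/; voiceless stops become voiced between vowels, yielding [b] there.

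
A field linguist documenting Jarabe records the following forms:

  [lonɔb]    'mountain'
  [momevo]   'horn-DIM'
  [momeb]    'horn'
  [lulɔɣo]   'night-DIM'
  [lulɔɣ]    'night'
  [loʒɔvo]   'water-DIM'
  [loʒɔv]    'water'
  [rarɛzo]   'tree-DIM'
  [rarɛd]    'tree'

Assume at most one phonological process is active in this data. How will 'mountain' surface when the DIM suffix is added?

[lonɔvo]

The root 'horn' surfaces as [momevo] and [momeb], with a stem-final [v] ~ [b] alternation.
But 'water' keeps [v] in both environments ([loʒɔvo], [loʒɔv]), so there is no rule changing /v/ to [b] in isolation.
The alternation reflects intervocalic spirantization: voiced stops become fricatives between vowels. /b/ is underlying.
The one attested form of 'mountain', [lonɔb], shows underlying /lonɔb/. Applying the same rule between vowels gives [lonɔvo].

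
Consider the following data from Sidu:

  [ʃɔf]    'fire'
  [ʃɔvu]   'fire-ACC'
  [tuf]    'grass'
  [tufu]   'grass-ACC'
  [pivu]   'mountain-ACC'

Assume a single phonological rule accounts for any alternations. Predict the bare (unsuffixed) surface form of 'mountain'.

The stem for 'fire' ends in [f] in [ʃɔf] but [v] in [ʃɔvu].
But 'grass' keeps [f] in both environments ([tuf], [tufu]), so there is no rule changing /f/ to [v] before the ACC suffix.
The underlying segment must be /v/; voiced obstruents become voiceless word-finally, yielding [f] there.
From [pivu] the stem 'mountain' is /piv/; word-finally this yields [pif].

[pif]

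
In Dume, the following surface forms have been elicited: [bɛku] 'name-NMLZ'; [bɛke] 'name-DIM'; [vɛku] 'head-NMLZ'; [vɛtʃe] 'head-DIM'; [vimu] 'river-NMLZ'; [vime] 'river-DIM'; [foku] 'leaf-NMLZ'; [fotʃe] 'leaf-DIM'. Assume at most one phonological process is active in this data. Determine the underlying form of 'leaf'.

The root 'leaf' surfaces as [foku] and [fotʃe], with a stem-final [k] ~ [tʃ] alternation.
But 'name' keeps [k] in both environments ([bɛku], [bɛke]), so there is no rule changing /k/ to [tʃ] before the DIM suffix.
The alternation reflects depalatalization: palato-alveolar /tʃ/ becomes [k] when no front vowel follows. /tʃ/ is underlying.
The underlying form of 'leaf' is therefore /fotʃ/.

/fotʃ/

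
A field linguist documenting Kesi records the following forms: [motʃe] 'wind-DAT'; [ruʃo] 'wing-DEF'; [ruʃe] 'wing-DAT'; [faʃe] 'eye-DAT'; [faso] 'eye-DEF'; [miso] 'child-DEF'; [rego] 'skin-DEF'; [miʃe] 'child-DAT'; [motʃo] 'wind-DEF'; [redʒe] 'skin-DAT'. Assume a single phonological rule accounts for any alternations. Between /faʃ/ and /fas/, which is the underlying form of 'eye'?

In [faso] and [faʃe] the final segment of 'eye' alternates: [s] ~ [ʃ].
If /ʃ/ were underlying and a rule turned it into [s] before the DEF suffix, 'wing' would also alternate; but it has [ʃ] in both [ruʃo] and [ruʃe].
The alternation reflects palatalization before a front vowel: /g/ and /s/ become palato-alveolar [dʒ] and [ʃ] before a front vowel. /s/ is underlying.

/fas/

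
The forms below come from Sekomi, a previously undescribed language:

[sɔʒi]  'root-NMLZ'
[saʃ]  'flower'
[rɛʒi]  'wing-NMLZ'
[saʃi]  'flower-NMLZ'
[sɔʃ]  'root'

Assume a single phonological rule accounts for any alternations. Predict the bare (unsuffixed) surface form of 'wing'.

In [sɔʃ] and [sɔʒi] the final segment of 'root' alternates: [ʃ] ~ [ʒ].
The stem 'flower' ([saʃ], [saʃi]) shows [ʃ] unchanged in both environments, so [ʃ] cannot be basic with [ʒ] derived before the NMLZ suffix.
The alternation reflects word-final obstruent devoicing: voiced obstruents become voiceless word-finally. /ʒ/ is underlying.
The one attested form of 'wing', [rɛʒi], shows underlying /rɛʒ/. Applying the same rule word-finally gives [rɛʃ].

[rɛʃ]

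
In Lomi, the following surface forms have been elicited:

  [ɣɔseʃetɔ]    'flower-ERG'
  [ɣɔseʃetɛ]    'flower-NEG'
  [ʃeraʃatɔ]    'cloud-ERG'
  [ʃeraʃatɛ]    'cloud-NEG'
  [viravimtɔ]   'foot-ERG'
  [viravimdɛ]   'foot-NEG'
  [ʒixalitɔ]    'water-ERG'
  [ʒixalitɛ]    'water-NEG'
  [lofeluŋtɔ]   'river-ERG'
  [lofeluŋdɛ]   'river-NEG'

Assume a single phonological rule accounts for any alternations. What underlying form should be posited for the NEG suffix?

/-dɛ/

The NEG morpheme has two allomorphs, [-dɛ] and [-tɛ].
The ERG suffix, which begins with [t], is invariant after every stem; so [t] is not altered by any rule here.
The NEG suffix is therefore /-dɛ/ underlyingly, with post-vocalic devoicing: voiced stops become voiceless after a vowel.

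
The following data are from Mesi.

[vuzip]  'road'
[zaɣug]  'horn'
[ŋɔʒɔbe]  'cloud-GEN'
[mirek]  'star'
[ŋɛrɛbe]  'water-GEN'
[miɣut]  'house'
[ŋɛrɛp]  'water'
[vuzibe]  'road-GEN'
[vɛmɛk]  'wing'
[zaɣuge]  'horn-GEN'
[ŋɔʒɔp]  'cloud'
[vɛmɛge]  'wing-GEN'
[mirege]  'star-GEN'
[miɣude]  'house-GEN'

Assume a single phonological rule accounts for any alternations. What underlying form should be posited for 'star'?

/mirek/

The stem for 'star' ends in [k] in [mirek] but [g] in [mirege].
The stem 'horn' ([zaɣug], [zaɣuge]) shows [g] unchanged in both environments, so [g] cannot be basic with [k] derived in isolation.
The underlying segment must be /k/; voiceless stops become voiced between vowels, yielding [g] there.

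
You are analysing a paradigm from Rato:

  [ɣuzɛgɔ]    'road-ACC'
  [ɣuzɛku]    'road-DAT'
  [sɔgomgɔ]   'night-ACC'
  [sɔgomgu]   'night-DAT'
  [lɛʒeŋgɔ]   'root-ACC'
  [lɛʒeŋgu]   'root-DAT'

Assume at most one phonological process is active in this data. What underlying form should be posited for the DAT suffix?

The DAT morpheme has two allomorphs, [-gu] and [-ku].
The ACC suffix, which begins with [g], is invariant after every stem; so [g] is not altered by any rule here.
So the underlying form is /-ku/, and voiceless stops become voiced after a nasal.

/-ku/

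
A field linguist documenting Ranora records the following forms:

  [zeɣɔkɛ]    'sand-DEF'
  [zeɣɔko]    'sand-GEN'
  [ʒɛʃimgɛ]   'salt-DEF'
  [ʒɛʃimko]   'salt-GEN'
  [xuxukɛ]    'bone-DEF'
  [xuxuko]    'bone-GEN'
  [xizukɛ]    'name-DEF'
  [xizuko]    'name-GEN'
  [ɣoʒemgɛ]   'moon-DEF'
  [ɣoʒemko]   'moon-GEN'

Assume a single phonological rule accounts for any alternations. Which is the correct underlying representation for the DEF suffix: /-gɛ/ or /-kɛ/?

/-gɛ/

The DEF suffix surfaces as [-gɛ] and [-kɛ], depending on the final segment of the stem.
The GEN suffix, which begins with [k], is invariant after every stem; so [k] is not altered by any rule here.
The DEF suffix is therefore /-gɛ/ underlyingly, with post-vocalic devoicing: voiced stops become voiceless after a vowel.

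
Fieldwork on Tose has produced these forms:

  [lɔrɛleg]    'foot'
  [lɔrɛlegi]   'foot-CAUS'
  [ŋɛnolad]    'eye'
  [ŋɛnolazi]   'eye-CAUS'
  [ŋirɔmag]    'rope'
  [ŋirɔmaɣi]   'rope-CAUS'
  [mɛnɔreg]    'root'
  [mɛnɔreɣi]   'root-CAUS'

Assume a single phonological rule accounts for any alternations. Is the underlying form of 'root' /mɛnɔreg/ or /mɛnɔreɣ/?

/mɛnɔreɣ/

The root 'root' surfaces as [mɛnɔreg] and [mɛnɔreɣi], with a stem-final [g] ~ [ɣ] alternation.
The stem 'foot' ([lɔrɛleg], [lɔrɛlegi]) shows [g] unchanged in both environments, so [g] cannot be basic with [ɣ] derived before the CAUS suffix.
The alternation reflects word-final hardening: voiced fricatives become stops word-finally. /ɣ/ is underlying.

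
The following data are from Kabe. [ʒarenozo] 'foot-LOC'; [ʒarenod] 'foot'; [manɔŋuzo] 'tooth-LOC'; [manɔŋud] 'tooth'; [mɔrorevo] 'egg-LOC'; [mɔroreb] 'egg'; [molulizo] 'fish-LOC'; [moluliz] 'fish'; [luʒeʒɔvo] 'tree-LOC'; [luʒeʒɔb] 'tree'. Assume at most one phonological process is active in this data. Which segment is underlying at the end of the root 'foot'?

In [ʒarenozo] and [ʒarenod] the final segment of 'foot' alternates: [z] ~ [d].
Compare 'fish', with invariant [z] in [molulizo] and [moluliz]: an analysis with underlying /z/ and a rule producing [d] in isolation would wrongly predict alternation here too.
Therefore /d/ is basic and [z] is derived by intervocalic spirantization (voiced stops become fricatives between vowels).

/d/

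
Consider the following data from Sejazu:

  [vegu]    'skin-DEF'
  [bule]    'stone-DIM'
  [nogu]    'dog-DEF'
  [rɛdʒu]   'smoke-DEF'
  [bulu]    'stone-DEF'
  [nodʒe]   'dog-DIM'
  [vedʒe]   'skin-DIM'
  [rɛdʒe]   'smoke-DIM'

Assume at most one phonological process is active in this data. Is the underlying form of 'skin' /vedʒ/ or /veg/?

The root 'skin' surfaces as [vegu] and [vedʒe], with a stem-final [g] ~ [dʒ] alternation.
If /dʒ/ were underlying and a rule turned it into [g] before the DEF suffix, 'smoke' would also alternate; but it has [dʒ] in both [rɛdʒu] and [rɛdʒe].
The underlying segment must be /g/; /g/ becomes palato-alveolar [dʒ] before a front vowel, yielding [dʒ] there.

/veg/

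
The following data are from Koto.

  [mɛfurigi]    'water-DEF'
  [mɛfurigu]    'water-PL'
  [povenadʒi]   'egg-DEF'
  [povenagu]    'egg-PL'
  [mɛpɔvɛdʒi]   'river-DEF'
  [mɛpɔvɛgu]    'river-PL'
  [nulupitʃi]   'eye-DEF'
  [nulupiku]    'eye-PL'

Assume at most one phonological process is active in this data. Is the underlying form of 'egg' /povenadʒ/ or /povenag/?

The root 'egg' surfaces as [povenadʒi] and [povenagu], with a stem-final [dʒ] ~ [g] alternation.
But 'water' keeps [g] in both environments ([mɛfurigi], [mɛfurigu]), so there is no rule changing /g/ to [dʒ] before the DEF suffix.
The alternation reflects depalatalization: palato-alveolar /tʃ/ and /dʒ/ become [k] and [g] when no front vowel follows. /dʒ/ is underlying.

/povenadʒ/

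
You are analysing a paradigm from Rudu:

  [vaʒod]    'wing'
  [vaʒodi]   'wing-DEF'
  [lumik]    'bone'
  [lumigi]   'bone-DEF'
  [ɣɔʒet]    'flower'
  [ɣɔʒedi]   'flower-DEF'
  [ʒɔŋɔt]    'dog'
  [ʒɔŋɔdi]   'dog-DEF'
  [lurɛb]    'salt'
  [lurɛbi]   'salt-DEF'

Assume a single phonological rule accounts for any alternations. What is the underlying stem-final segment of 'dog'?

/t/

The stem for 'dog' ends in [t] in [ʒɔŋɔt] but [d] in [ʒɔŋɔdi].
The stem 'wing' ([vaʒod], [vaʒodi]) shows [d] unchanged in both environments, so [d] cannot be basic with [t] derived in isolation.
The underlying segment must be /t/; voiceless stops become voiced between vowels, yielding [d] there.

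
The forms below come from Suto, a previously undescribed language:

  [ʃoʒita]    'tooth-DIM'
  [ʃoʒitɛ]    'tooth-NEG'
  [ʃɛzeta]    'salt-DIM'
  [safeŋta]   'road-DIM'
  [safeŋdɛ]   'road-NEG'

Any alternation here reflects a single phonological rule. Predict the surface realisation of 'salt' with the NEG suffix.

[ʃɛzetɛ]

The NEG suffix surfaces as [-dɛ] and [-tɛ], depending on the final segment of the stem.
By contrast the DIM suffix keeps its initial [t] throughout — that segment must be underlying.
The NEG suffix is therefore /-dɛ/ underlyingly, with post-vocalic devoicing: voiced stops become voiceless after a vowel.
After 'salt', which ends in a vowel, the suffix surfaces as [-tɛ], giving [ʃɛzetɛ].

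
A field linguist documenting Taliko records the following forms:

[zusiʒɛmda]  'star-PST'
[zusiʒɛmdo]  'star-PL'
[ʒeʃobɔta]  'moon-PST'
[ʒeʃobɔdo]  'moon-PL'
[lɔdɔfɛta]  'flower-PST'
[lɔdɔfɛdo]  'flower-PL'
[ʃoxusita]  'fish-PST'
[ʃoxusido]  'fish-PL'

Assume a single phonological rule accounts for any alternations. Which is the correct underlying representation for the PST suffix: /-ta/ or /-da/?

/-ta/

The PST suffix surfaces as [-da] and [-ta], depending on the final segment of the stem.
The PL suffix, which begins with [d], is invariant after every stem; so [d] is not altered by any rule here.
So the underlying form is /-ta/, and voiceless stops become voiced after a nasal.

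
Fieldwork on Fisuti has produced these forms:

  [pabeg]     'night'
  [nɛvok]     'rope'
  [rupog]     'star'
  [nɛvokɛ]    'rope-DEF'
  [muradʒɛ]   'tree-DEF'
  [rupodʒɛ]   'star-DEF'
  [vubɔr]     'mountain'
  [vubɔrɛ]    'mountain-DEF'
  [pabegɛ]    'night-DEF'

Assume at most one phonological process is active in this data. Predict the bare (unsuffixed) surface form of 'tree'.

[murag]

In [rupog] and [rupodʒɛ] the final segment of 'star' alternates: [g] ~ [dʒ].
The stem 'night' ([pabeg], [pabegɛ]) shows [g] unchanged in both environments, so [g] cannot be basic with [dʒ] derived before the DEF suffix.
So /dʒ/ is underlying, and a rule of depalatalization — palato-alveolar /dʒ/ becomes [g] when no front vowel follows — gives [g].
From [muradʒɛ] the stem 'tree' is /muradʒ/; when no front vowel follows this yields [murag].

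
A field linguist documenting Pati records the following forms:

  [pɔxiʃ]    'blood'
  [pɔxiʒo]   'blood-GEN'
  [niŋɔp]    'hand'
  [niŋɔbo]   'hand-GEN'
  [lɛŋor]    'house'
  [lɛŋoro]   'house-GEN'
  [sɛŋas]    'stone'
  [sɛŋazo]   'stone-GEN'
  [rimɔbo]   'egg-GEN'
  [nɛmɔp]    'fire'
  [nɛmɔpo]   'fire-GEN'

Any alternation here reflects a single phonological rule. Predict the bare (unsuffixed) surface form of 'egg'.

'hand' shows [p] ~ [b] at the end of the stem ([niŋɔp] vs [niŋɔbo]).
The stem 'fire' ([nɛmɔp], [nɛmɔpo]) shows [p] unchanged in both environments, so [p] cannot be basic with [b] derived before the GEN suffix.
Therefore /b/ is basic and [p] is derived by word-final obstruent devoicing (voiced obstruents become voiceless word-finally).
From [rimɔbo] the stem 'egg' is /rimɔb/; word-finally this yields [rimɔp].

[rimɔp]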